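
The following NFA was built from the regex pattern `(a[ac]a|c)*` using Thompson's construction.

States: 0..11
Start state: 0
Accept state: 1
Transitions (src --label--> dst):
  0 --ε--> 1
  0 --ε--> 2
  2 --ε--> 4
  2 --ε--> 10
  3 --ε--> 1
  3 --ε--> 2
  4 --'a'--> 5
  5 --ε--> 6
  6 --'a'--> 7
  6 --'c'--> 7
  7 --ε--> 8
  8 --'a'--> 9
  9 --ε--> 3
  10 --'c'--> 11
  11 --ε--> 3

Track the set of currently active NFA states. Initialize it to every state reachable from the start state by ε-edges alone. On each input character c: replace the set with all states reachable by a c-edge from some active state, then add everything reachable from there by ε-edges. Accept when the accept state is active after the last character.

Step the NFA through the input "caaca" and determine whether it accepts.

S₀ = ε-closure({0}) = {0,1,2,4,10}
'c' @ 1: {1,2,3,4,10,11}  ✓accept
'a' @ 2: {5,6}
'a' @ 3: {7,8}
'c' @ 4: {}  — no active states
rest 'a' ignored (set empty)
end set {} — state 1 not in

Answer: REJECT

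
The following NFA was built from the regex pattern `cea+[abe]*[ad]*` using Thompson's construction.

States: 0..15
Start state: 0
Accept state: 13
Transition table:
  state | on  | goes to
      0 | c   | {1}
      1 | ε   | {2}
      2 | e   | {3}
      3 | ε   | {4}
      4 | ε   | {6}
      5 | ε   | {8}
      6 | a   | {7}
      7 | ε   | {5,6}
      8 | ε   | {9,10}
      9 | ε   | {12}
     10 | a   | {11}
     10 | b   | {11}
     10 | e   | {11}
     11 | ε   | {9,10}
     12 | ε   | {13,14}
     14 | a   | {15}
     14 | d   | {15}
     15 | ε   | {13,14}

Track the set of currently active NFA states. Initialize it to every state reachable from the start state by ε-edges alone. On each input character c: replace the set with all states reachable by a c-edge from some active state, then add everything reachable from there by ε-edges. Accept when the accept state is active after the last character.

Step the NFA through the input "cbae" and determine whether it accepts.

start: ε-closure({0}) = {0}
'c' @ 1: {1,2}
'b' @ 2: {}  — dead — no transitions
rest 'ae' ignored (set empty)
after full input: {}  (accept=13 not in)

Answer: REJECT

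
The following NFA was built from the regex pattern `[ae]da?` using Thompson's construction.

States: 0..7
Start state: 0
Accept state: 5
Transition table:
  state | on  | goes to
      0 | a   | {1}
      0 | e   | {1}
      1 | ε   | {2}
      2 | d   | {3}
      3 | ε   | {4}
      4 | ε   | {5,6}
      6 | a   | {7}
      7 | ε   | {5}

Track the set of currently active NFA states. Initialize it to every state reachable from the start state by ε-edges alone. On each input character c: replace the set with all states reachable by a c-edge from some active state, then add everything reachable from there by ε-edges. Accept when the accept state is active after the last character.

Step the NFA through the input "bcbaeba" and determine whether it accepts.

Answer: REJECT

Derivation:
initial (ε-close {0}): {0}
'b' @ 1: {}  — dead — no transitions
rest 'cbaeba' ignored (set empty)
after full input: {}  (accept=5 not in)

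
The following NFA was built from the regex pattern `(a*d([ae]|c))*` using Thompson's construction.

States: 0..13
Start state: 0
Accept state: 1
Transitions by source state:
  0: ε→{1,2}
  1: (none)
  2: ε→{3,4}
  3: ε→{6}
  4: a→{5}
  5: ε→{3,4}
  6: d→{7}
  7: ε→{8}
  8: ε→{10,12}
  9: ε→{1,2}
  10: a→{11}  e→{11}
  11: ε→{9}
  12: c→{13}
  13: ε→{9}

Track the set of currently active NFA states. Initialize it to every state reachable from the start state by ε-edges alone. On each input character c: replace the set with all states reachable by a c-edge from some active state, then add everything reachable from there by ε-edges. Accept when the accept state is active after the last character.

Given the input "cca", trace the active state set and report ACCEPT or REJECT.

initial (ε-close {0}): {0,1,2,3,4,6}
'c' @ 1: {}  — dead — no transitions
rest 'ca' ignored (set empty)
after full input: {}  (accept=1 not in)

Answer: REJECT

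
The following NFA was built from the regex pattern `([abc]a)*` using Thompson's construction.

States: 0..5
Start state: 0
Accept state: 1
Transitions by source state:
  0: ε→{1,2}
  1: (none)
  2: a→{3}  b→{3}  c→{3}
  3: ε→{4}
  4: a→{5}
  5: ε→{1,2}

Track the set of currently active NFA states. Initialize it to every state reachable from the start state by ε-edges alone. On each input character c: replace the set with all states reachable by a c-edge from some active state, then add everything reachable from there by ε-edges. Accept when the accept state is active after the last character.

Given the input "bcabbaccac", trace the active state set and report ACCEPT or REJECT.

Answer: REJECT

Derivation:
start: ε-closure({0}) = {0,1,2}
'b' @ 1: {3,4}
'c' @ 2: {}  — dead — no transitions
rest 'abbaccac' ignored (set empty)
end set {} — state 1 not in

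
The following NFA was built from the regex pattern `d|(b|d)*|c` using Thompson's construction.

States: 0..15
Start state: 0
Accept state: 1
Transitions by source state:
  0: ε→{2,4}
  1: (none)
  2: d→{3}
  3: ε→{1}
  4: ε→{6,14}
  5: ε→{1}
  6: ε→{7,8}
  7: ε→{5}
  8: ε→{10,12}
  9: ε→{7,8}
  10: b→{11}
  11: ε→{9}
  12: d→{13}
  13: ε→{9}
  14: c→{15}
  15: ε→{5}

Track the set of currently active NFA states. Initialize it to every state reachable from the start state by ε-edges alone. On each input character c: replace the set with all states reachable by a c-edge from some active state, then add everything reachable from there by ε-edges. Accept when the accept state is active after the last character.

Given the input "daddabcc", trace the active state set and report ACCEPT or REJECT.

initial (ε-close {0}): {0,1,2,4,5,6,7,8,10,12,14}
'd' @ 1: {1,3,5,7,8,9,10,12,13}  (accept∈set)
'a' @ 2: {}  — state set empty
rest 'ddabcc' ignored (set empty)
end set {} — state 1 not in

Answer: REJECT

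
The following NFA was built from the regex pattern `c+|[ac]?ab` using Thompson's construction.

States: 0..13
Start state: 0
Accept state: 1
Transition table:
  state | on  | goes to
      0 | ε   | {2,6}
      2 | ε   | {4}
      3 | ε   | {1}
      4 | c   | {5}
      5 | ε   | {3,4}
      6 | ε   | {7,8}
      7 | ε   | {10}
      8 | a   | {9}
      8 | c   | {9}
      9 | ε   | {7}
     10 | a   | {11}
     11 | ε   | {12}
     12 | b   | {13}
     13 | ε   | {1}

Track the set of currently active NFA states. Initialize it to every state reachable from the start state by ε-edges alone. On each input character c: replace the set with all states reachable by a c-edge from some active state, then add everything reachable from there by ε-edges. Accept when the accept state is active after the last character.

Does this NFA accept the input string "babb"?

Answer: REJECT

Steps:
start: ε-closure({0}) = {0,2,4,6,7,8,10}
'b' @ 1: {}  — state set empty
rest 'abb' ignored (set empty)
after full input: {}  (accept=1 not in)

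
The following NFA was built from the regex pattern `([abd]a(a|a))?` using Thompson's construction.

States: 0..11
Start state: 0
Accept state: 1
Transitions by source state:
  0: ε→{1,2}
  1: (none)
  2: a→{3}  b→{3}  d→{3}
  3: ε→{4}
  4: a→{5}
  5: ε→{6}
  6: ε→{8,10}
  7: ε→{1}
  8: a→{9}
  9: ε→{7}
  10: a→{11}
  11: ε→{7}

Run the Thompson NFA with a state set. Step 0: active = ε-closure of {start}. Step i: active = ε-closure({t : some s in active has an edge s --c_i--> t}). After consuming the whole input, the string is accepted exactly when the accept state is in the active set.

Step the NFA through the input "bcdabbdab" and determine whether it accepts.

start: ε-closure({0}) = {0,1,2}
'b' @ 1: {3,4}
'c' @ 2: {}  — dead — no transitions
rest 'dabbdab' ignored (set empty)
end set {} — state 1 not in

Answer: REJECT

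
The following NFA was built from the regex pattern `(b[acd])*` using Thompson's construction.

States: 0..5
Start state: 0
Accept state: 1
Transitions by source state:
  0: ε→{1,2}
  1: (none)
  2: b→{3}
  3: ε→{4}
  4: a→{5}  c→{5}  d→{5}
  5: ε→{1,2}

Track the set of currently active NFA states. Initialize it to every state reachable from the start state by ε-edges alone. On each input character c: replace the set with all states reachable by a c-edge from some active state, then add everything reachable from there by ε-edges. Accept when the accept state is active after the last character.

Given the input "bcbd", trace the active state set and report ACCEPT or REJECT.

start: ε-closure({0}) = {0,1,2}
'b' @ 1: {3,4}
'c' @ 2: {1,2,5}  [accepting]
'b' @ 3: {3,4}
'd' @ 4: {1,2,5}  [accepting]
after full input: {1,2,5}  (accept=1 in)

Answer: ACCEPT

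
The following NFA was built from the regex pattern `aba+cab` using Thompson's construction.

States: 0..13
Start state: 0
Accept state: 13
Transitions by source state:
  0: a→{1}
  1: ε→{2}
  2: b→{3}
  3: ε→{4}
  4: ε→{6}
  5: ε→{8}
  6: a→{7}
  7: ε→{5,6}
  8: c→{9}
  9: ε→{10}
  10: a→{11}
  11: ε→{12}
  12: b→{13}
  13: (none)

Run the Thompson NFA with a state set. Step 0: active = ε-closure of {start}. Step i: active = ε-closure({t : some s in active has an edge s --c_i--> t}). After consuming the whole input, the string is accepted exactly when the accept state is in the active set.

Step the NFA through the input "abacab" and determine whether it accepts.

Answer: ACCEPT

Derivation:
S₀ = ε-closure({0}) = {0}
'a' @ 1: {1,2}
'b' @ 2: {3,4,6}
'a' @ 3: {5,6,7,8}
'c' @ 4: {9,10}
'a' @ 5: {11,12}
'b' @ 6: {13}  [accepting]
after full input: {13}  (accept=13 in)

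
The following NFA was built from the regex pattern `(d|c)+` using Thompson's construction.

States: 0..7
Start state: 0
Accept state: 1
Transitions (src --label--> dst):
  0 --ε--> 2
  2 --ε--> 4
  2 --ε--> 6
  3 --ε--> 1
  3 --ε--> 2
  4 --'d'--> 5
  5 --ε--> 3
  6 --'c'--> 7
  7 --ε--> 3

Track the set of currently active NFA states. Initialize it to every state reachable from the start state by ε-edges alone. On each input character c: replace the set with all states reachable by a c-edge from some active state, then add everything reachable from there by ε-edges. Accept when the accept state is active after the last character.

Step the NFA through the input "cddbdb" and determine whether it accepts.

Answer: REJECT

Trace:
initial (ε-close {0}): {0,2,4,6}
'c' @ 1: {1,2,3,4,6,7}  [accepting]
'd' @ 2: {1,2,3,4,5,6}  [accepting]
'd' @ 3: {1,2,3,4,5,6}  [accepting]
'b' @ 4: {}  — dead — no transitions
rest 'db' ignored (set empty)
final: {}; accept 1 not in set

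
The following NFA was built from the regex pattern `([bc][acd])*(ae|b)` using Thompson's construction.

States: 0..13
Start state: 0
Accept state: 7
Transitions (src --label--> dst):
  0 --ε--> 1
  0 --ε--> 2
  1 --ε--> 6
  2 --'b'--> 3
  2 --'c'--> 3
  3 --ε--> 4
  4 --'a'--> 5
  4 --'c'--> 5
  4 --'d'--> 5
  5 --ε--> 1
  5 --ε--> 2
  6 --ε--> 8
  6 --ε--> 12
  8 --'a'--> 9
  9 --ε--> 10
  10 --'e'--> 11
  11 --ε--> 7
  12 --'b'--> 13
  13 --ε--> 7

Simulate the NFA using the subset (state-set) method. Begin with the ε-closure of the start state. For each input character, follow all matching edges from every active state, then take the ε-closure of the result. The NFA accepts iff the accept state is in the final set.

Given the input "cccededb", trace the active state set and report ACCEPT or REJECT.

Answer: REJECT

Trace:
initial (ε-close {0}): {0,1,2,6,8,12}
'c' @ 1: {3,4}
'c' @ 2: {1,2,5,6,8,12}
'c' @ 3: {3,4}
'e' @ 4: {}  — dead — no transitions
rest 'dedb' ignored (set empty)
end set {} — state 7 not in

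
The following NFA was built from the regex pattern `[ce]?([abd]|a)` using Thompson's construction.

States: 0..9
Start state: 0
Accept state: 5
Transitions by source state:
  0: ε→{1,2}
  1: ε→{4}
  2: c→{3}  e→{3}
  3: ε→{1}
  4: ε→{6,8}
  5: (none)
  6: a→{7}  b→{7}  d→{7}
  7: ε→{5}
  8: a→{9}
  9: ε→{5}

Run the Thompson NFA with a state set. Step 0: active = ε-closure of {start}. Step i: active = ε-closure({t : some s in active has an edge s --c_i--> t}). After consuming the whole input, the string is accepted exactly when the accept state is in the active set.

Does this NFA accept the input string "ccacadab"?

S₀ = ε-closure({0}) = {0,1,2,4,6,8}
'c' @ 1: {1,3,4,6,8}
'c' @ 2: {}  — state set empty
rest 'acadab' ignored (set empty)
final: {}; accept 5 not in set

Answer: REJECT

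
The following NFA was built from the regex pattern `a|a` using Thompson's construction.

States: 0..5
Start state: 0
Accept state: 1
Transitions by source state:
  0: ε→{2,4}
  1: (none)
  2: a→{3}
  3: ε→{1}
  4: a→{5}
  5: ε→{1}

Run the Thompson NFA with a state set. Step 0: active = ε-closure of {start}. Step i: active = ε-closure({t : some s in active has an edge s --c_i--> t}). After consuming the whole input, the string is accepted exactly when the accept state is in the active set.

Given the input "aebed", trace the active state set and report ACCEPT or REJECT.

Answer: REJECT

Steps:
initial (ε-close {0}): {0,2,4}
'a' @ 1: {1,3,5}  (accept∈set)
'e' @ 2: {}  — no active states
rest 'bed' ignored (set empty)
final: {}; accept 1 not in set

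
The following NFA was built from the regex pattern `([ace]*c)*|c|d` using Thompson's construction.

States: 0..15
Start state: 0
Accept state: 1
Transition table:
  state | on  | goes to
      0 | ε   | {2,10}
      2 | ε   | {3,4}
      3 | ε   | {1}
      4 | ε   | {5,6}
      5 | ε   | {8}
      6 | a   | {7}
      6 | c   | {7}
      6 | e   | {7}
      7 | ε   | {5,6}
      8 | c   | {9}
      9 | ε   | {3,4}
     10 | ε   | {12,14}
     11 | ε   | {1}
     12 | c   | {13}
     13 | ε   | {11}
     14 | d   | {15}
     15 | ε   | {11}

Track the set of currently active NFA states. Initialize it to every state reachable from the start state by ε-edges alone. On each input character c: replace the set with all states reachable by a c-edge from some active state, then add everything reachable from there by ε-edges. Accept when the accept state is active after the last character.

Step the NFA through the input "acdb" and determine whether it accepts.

start: ε-closure({0}) = {0,1,2,3,4,5,6,8,10,12,14}
'a' @ 1: {5,6,7,8}
'c' @ 2: {1,3,4,5,6,7,8,9}  (accept∈set)
'd' @ 3: {}  — dead — no transitions
rest 'b' ignored (set empty)
after full input: {}  (accept=1 not in)

Answer: REJECT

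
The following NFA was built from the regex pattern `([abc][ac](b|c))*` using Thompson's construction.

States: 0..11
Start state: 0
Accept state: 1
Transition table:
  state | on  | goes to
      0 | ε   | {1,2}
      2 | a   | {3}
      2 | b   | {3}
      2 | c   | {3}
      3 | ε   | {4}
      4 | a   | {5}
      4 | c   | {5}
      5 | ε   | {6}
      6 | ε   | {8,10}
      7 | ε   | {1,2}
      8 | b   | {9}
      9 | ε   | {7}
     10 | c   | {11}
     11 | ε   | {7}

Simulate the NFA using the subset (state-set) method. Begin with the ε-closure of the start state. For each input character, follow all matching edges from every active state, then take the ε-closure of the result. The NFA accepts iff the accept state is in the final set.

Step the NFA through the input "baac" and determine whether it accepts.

Answer: REJECT

Steps:
initial (ε-close {0}): {0,1,2}
'b' @ 1: {3,4}
'a' @ 2: {5,6,8,10}
'a' @ 3: {}  — dead — no transitions
rest 'c' ignored (set empty)
final: {}; accept 1 not in set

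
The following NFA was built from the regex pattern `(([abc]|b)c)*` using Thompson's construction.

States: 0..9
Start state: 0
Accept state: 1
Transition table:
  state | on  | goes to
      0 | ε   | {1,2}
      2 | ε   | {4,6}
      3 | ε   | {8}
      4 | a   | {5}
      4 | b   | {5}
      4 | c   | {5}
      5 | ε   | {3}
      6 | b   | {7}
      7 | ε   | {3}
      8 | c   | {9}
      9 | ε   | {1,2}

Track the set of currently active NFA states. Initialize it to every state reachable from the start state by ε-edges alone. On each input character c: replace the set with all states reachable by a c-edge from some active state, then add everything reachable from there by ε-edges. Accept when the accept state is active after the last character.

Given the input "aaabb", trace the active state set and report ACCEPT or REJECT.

S₀ = ε-closure({0}) = {0,1,2,4,6}
'a' @ 1: {3,5,8}
'a' @ 2: {}  — dead — no transitions
rest 'abb' ignored (set empty)
after full input: {}  (accept=1 not in)

Answer: REJECT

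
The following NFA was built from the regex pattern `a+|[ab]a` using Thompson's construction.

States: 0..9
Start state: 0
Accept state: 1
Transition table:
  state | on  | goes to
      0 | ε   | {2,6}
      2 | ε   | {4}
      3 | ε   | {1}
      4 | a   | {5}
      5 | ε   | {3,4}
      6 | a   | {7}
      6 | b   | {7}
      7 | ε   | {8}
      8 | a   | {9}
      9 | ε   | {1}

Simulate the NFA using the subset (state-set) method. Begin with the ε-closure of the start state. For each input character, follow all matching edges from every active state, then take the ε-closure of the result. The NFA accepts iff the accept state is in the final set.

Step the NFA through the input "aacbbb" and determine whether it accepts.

Answer: REJECT

Trace:
S₀ = ε-closure({0}) = {0,2,4,6}
'a' @ 1: {1,3,4,5,7,8}  (accept∈set)
'a' @ 2: {1,3,4,5,9}  (accept∈set)
'c' @ 3: {}  — state set empty
rest 'bbb' ignored (set empty)
final: {}; accept 1 not in set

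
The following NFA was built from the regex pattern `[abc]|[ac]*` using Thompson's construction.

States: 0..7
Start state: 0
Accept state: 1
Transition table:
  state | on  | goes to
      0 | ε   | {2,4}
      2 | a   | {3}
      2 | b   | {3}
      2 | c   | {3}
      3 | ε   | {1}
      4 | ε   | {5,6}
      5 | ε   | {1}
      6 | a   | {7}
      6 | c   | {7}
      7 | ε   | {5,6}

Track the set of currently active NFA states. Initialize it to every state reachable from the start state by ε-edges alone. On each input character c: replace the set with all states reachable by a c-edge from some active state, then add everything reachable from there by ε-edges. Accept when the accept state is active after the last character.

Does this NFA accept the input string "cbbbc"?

Answer: REJECT

Derivation:
S₀ = ε-closure({0}) = {0,1,2,4,5,6}
'c' @ 1: {1,3,5,6,7}  ✓accept
'b' @ 2: {}  — no active states
rest 'bbc' ignored (set empty)
end set {} — state 1 not in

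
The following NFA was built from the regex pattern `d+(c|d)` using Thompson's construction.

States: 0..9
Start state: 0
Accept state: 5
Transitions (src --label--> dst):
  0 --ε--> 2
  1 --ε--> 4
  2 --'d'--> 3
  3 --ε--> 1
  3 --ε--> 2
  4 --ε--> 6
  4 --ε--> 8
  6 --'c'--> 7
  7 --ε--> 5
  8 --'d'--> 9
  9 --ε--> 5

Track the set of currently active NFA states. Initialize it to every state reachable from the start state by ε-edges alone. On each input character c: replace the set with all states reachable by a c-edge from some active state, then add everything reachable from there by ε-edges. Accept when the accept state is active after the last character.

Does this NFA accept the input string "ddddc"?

S₀ = ε-closure({0}) = {0,2}
'd' @ 1: {1,2,3,4,6,8}
'd' @ 2: {1,2,3,4,5,6,8,9}  (accept∈set)
'd' @ 3: {1,2,3,4,5,6,8,9}  (accept∈set)
'd' @ 4: {1,2,3,4,5,6,8,9}  (accept∈set)
'c' @ 5: {5,7}  (accept∈set)
final: {5,7}; accept 5 in set

Answer: ACCEPT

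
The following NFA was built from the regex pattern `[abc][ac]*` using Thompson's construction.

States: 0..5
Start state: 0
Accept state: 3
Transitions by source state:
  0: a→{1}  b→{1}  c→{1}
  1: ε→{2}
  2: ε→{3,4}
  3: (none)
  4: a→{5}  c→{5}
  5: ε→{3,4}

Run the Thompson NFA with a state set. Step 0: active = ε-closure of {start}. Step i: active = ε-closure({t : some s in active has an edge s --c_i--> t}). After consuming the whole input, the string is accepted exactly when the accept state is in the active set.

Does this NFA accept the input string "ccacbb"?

initial (ε-close {0}): {0}
'c' @ 1: {1,2,3,4}  (accept∈set)
'c' @ 2: {3,4,5}  (accept∈set)
'a' @ 3: {3,4,5}  (accept∈set)
'c' @ 4: {3,4,5}  (accept∈set)
'b' @ 5: {}  — state set empty
rest 'b' ignored (set empty)
end set {} — state 3 not in

Answer: REJECT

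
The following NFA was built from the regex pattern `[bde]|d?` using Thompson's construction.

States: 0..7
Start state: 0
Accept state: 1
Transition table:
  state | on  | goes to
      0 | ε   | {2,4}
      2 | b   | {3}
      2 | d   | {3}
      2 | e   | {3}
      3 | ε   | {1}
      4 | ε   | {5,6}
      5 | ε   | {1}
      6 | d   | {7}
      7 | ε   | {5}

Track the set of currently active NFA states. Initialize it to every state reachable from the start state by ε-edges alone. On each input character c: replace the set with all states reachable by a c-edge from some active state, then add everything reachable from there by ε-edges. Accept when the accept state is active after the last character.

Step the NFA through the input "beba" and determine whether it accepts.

S₀ = ε-closure({0}) = {0,1,2,4,5,6}
'b' @ 1: {1,3}  ✓accept
'e' @ 2: {}  — state set empty
rest 'ba' ignored (set empty)
after full input: {}  (accept=1 not in)

Answer: REJECT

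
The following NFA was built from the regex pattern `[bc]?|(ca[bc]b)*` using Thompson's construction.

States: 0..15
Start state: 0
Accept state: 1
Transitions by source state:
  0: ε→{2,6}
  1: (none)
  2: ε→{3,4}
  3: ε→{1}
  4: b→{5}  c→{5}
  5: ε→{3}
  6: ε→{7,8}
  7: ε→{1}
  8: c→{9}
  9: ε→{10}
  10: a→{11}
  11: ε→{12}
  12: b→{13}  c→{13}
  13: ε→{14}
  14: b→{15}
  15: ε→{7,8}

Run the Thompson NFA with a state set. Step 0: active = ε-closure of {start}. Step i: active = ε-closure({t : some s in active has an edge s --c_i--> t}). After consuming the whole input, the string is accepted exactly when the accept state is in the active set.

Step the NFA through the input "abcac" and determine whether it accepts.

Answer: REJECT

Trace:
start: ε-closure({0}) = {0,1,2,3,4,6,7,8}
'a' @ 1: {}  — state set empty
rest 'bcac' ignored (set empty)
end set {} — state 1 not in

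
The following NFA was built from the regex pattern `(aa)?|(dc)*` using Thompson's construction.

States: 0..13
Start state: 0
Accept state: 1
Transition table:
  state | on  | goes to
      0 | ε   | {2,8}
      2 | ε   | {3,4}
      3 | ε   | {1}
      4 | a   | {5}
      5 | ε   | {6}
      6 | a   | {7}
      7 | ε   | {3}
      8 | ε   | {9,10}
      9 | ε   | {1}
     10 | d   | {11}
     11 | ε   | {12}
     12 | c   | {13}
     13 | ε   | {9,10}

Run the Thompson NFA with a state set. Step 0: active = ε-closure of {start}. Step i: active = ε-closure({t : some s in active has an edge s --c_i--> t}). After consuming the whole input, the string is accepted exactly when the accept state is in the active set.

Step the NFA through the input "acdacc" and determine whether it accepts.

initial (ε-close {0}): {0,1,2,3,4,8,9,10}
'a' @ 1: {5,6}
'c' @ 2: {}  — state set empty
rest 'dacc' ignored (set empty)
final: {}; accept 1 not in set

Answer: REJECT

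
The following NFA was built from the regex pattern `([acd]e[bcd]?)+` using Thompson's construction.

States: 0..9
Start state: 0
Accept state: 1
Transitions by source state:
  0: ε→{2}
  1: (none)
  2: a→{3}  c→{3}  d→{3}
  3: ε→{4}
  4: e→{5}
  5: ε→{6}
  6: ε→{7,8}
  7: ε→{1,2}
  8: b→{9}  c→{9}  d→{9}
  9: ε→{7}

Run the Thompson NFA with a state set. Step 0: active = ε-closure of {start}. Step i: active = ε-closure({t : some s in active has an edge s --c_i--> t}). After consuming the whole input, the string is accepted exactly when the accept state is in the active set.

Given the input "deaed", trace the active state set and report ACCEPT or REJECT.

start: ε-closure({0}) = {0,2}
'd' @ 1: {3,4}
'e' @ 2: {1,2,5,6,7,8}  (accept∈set)
'a' @ 3: {3,4}
'e' @ 4: {1,2,5,6,7,8}  (accept∈set)
'd' @ 5: {1,2,3,4,7,9}  (accept∈set)
after full input: {1,2,3,4,7,9}  (accept=1 in)

Answer: ACCEPT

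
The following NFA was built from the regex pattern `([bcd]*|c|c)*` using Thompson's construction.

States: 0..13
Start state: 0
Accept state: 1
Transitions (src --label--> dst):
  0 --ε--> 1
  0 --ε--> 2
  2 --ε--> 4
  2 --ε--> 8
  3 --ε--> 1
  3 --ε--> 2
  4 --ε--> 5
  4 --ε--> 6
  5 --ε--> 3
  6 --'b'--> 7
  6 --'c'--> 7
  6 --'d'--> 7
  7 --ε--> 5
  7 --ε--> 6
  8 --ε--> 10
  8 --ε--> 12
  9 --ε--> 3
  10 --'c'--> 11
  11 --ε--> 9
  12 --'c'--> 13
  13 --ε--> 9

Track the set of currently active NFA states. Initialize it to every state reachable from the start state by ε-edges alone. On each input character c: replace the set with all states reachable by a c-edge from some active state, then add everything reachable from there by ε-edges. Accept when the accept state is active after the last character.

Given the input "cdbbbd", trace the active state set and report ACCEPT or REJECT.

start: ε-closure({0}) = {0,1,2,3,4,5,6,8,10,12}
'c' @ 1: {1,2,3,4,5,6,7,8,9,10,11,12,13}  [accepting]
'd' @ 2: {1,2,3,4,5,6,7,8,10,12}  [accepting]
'b' @ 3: {1,2,3,4,5,6,7,8,10,12}  [accepting]
'b' @ 4: {1,2,3,4,5,6,7,8,10,12}  [accepting]
'b' @ 5: {1,2,3,4,5,6,7,8,10,12}  [accepting]
'd' @ 6: {1,2,3,4,5,6,7,8,10,12}  [accepting]
after full input: {1,2,3,4,5,6,7,8,10,12}  (accept=1 in)

Answer: ACCEPT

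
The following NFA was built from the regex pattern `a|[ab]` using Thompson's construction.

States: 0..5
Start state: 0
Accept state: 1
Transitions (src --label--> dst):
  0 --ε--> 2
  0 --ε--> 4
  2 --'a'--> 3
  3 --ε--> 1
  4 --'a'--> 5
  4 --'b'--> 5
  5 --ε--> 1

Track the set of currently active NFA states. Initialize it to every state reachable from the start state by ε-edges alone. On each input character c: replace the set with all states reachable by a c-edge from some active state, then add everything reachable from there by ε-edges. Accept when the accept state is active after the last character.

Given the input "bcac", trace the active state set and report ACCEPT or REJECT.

start: ε-closure({0}) = {0,2,4}
'b' @ 1: {1,5}  [accepting]
'c' @ 2: {}  — no active states
rest 'ac' ignored (set empty)
end set {} — state 1 not in

Answer: REJECT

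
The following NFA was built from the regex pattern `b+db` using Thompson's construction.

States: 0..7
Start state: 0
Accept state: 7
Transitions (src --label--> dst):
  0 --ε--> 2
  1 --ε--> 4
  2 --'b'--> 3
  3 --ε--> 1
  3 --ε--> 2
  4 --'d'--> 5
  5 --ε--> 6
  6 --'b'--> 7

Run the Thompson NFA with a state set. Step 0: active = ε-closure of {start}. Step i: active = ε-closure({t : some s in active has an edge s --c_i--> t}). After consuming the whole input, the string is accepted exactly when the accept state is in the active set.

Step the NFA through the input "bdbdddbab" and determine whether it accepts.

Answer: REJECT

Steps:
initial (ε-close {0}): {0,2}
'b' @ 1: {1,2,3,4}
'd' @ 2: {5,6}
'b' @ 3: {7}  [accepting]
'd' @ 4: {}  — no active states
rest 'ddbab' ignored (set empty)
end set {} — state 7 not in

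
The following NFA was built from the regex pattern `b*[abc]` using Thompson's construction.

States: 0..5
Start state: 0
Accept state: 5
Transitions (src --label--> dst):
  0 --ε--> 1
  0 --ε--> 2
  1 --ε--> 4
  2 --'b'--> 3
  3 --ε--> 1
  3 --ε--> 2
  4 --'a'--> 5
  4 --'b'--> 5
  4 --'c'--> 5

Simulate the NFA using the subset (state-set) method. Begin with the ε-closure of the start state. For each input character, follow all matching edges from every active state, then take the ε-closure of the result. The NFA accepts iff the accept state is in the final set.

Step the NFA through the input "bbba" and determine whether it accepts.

Answer: ACCEPT

Steps:
initial (ε-close {0}): {0,1,2,4}
'b' @ 1: {1,2,3,4,5}  [accepting]
'b' @ 2: {1,2,3,4,5}  [accepting]
'b' @ 3: {1,2,3,4,5}  [accepting]
'a' @ 4: {5}  [accepting]
after full input: {5}  (accept=5 in)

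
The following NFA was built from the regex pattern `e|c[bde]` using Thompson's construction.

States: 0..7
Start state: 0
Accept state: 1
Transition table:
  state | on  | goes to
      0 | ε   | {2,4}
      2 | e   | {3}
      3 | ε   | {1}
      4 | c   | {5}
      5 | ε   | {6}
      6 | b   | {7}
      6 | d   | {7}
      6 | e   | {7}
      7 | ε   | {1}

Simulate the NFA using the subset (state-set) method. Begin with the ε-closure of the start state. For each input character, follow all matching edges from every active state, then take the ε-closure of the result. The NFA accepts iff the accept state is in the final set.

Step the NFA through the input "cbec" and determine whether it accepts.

start: ε-closure({0}) = {0,2,4}
'c' @ 1: {5,6}
'b' @ 2: {1,7}  (accept∈set)
'e' @ 3: {}  — no active states
rest 'c' ignored (set empty)
final: {}; accept 1 not in set

Answer: REJECT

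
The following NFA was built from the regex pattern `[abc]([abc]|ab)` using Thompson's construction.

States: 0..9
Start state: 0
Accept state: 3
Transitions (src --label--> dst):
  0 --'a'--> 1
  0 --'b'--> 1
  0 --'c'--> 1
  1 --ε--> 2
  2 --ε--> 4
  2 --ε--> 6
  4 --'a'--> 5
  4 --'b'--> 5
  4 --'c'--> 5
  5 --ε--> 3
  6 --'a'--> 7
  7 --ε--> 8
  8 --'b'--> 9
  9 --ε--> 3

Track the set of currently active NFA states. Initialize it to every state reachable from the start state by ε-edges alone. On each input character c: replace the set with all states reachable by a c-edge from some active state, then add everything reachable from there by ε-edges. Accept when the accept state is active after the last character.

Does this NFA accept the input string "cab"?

Answer: ACCEPT

Trace:
initial (ε-close {0}): {0}
'c' @ 1: {1,2,4,6}
'a' @ 2: {3,5,7,8}  (accept∈set)
'b' @ 3: {3,9}  (accept∈set)
after full input: {3,9}  (accept=3 in)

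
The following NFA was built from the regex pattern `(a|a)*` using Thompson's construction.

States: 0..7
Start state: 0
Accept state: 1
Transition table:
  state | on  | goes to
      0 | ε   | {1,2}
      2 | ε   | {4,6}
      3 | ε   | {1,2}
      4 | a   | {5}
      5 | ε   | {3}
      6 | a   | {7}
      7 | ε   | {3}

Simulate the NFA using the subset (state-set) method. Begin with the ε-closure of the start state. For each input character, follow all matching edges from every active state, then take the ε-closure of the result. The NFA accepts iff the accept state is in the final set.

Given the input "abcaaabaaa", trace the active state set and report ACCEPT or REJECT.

S₀ = ε-closure({0}) = {0,1,2,4,6}
'a' @ 1: {1,2,3,4,5,6,7}  (accept∈set)
'b' @ 2: {}  — state set empty
rest 'caaabaaa' ignored (set empty)
after full input: {}  (accept=1 not in)

Answer: REJECT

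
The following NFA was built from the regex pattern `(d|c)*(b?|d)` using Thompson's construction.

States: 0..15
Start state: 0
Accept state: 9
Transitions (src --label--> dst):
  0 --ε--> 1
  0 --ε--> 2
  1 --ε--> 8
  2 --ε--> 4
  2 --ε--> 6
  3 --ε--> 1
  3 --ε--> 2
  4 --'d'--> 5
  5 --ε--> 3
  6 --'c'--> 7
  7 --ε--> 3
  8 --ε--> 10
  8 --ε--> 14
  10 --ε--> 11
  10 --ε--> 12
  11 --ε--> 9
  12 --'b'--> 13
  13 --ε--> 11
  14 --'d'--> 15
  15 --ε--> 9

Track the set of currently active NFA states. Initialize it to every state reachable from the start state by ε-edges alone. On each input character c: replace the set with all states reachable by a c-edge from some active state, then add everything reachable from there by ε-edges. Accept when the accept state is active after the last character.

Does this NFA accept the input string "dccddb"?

Answer: ACCEPT

Steps:
S₀ = ε-closure({0}) = {0,1,2,4,6,8,9,10,11,12,14}
'd' @ 1: {1,2,3,4,5,6,8,9,10,11,12,14,15}  ✓accept
'c' @ 2: {1,2,3,4,6,7,8,9,10,11,12,14}  ✓accept
'c' @ 3: {1,2,3,4,6,7,8,9,10,11,12,14}  ✓accept
'd' @ 4: {1,2,3,4,5,6,8,9,10,11,12,14,15}  ✓accept
'd' @ 5: {1,2,3,4,5,6,8,9,10,11,12,14,15}  ✓accept
'b' @ 6: {9,11,13}  ✓accept
final: {9,11,13}; accept 9 in set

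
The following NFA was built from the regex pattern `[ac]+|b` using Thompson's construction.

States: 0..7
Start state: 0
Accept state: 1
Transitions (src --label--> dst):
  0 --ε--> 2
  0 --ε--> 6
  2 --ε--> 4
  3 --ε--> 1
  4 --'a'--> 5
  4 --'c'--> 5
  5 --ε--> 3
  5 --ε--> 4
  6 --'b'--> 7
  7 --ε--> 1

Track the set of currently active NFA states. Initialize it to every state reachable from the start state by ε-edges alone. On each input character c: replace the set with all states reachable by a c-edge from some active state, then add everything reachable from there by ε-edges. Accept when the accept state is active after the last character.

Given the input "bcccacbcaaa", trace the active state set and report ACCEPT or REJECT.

start: ε-closure({0}) = {0,2,4,6}
'b' @ 1: {1,7}  (accept∈set)
'c' @ 2: {}  — dead — no transitions
rest 'ccacbcaaa' ignored (set empty)
after full input: {}  (accept=1 not in)

Answer: REJECT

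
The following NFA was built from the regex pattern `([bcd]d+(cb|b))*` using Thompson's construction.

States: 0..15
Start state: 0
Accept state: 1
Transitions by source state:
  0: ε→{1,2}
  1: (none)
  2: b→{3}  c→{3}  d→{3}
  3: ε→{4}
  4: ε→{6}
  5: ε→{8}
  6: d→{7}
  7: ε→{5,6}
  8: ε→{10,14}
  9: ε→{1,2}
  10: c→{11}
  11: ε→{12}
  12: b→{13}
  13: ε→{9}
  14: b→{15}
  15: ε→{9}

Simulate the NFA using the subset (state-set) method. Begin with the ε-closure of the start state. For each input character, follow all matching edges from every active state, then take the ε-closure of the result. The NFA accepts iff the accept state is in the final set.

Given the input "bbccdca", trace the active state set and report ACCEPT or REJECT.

S₀ = ε-closure({0}) = {0,1,2}
'b' @ 1: {3,4,6}
'b' @ 2: {}  — no active states
rest 'ccdca' ignored (set empty)
after full input: {}  (accept=1 not in)

Answer: REJECT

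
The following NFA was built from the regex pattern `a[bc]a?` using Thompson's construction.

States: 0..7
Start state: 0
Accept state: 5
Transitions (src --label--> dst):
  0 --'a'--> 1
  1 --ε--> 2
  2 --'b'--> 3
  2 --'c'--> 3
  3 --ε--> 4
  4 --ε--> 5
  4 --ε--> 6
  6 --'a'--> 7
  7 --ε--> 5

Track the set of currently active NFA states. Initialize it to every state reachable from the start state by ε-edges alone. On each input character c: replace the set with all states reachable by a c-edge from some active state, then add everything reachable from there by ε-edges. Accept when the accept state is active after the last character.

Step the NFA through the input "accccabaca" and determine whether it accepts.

Answer: REJECT

Derivation:
S₀ = ε-closure({0}) = {0}
'a' @ 1: {1,2}
'c' @ 2: {3,4,5,6}  (accept∈set)
'c' @ 3: {}  — dead — no transitions
rest 'ccabaca' ignored (set empty)
end set {} — state 5 not in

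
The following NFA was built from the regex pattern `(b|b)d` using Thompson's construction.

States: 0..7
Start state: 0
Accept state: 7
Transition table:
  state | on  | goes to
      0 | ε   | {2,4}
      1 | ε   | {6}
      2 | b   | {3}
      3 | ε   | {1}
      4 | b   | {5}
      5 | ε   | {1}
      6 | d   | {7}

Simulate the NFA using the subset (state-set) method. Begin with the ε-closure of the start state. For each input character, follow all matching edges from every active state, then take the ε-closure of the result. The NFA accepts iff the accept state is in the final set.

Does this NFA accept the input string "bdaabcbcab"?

initial (ε-close {0}): {0,2,4}
'b' @ 1: {1,3,5,6}
'd' @ 2: {7}  (accept∈set)
'a' @ 3: {}  — dead — no transitions
rest 'abcbcab' ignored (set empty)
end set {} — state 7 not in

Answer: REJECT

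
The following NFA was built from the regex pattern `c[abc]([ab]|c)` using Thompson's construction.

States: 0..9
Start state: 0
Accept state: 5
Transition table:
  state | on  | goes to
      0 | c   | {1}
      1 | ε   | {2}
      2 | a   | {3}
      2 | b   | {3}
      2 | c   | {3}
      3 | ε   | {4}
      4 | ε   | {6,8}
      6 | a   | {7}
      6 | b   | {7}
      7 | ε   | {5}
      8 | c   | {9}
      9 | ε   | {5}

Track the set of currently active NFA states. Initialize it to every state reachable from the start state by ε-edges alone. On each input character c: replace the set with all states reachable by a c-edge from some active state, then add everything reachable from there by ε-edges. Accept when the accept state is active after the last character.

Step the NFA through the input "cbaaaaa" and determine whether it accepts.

start: ε-closure({0}) = {0}
'c' @ 1: {1,2}
'b' @ 2: {3,4,6,8}
'a' @ 3: {5,7}  [accepting]
'a' @ 4: {}  — no active states
rest 'aaa' ignored (set empty)
end set {} — state 5 not in

Answer: REJECT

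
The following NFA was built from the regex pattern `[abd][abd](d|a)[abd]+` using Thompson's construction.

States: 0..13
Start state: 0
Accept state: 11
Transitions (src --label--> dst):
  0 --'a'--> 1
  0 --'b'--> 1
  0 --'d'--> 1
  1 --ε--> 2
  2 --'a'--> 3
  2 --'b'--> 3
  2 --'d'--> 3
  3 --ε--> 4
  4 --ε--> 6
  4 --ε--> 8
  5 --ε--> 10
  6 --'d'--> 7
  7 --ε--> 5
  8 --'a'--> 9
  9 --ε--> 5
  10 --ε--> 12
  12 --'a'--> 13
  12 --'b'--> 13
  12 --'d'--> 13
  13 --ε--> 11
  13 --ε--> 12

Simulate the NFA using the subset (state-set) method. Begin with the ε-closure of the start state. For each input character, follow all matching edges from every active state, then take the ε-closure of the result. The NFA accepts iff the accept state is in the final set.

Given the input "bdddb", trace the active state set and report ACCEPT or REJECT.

start: ε-closure({0}) = {0}
'b' @ 1: {1,2}
'd' @ 2: {3,4,6,8}
'd' @ 3: {5,7,10,12}
'd' @ 4: {11,12,13}  [accepting]
'b' @ 5: {11,12,13}  [accepting]
final: {11,12,13}; accept 11 in set

Answer: ACCEPT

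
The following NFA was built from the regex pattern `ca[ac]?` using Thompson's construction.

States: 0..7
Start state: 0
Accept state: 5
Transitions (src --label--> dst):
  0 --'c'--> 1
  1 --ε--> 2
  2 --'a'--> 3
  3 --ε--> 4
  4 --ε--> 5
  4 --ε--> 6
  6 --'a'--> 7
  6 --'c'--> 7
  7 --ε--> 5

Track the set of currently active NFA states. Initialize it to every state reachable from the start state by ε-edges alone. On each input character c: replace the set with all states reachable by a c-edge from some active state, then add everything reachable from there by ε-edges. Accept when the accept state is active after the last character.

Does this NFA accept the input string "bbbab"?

Answer: REJECT

Trace:
initial (ε-close {0}): {0}
'b' @ 1: {}  — dead — no transitions
rest 'bbab' ignored (set empty)
end set {} — state 5 not in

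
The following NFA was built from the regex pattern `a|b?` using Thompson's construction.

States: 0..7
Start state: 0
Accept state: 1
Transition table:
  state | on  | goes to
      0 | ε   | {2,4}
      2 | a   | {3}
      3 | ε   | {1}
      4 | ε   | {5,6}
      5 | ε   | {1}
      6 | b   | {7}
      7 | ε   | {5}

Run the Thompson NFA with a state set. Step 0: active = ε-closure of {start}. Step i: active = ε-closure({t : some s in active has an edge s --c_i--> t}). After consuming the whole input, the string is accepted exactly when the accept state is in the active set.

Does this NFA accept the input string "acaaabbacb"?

Answer: REJECT

Derivation:
start: ε-closure({0}) = {0,1,2,4,5,6}
'a' @ 1: {1,3}  [accepting]
'c' @ 2: {}  — state set empty
rest 'aaabbacb' ignored (set empty)
final: {}; accept 1 not in set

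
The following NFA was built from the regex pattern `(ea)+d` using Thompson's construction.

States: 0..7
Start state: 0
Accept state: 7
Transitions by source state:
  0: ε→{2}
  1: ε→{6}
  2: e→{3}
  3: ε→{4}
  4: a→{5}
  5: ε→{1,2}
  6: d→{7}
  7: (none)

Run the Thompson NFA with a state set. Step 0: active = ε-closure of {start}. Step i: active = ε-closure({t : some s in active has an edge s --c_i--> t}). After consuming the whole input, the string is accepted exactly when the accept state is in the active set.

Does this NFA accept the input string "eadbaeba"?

Answer: REJECT

Steps:
S₀ = ε-closure({0}) = {0,2}
'e' @ 1: {3,4}
'a' @ 2: {1,2,5,6}
'd' @ 3: {7}  [accepting]
'b' @ 4: {}  — no active states
rest 'aeba' ignored (set empty)
final: {}; accept 7 not in set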